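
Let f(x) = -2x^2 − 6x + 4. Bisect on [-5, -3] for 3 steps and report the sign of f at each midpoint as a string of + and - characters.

m = -4, f(m) = -4 (−); new bracket [-4, -3]
m = -3.5, f(m) = 0.5 (+); new bracket [-4, -3.5]
m = -3.75, f(m) = -1.625 (−); new bracket [-3.75, -3.5]

-+-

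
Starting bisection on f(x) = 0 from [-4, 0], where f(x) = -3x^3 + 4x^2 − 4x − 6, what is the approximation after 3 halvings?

-0.5

x = -2 gives f = 42, positive; keep [-2, 0]
x = -1 gives f = 5, positive; keep [-1, 0]
x = -0.5 gives f = -2.625, negative; keep [-1, -0.5]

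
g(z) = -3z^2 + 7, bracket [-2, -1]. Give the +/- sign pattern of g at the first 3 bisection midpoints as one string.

+--

z = -1.5 gives g = 0.25, positive; keep [-2, -1.5]
z = -1.75 gives g = -2.1875, negative; keep [-1.75, -1.5]
z = -1.625 gives g = -0.921875, negative; keep [-1.625, -1.5]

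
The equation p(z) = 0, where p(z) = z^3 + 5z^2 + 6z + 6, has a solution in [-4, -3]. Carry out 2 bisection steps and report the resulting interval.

[-4, -3.75]

p(-3.5) = 3.375 > 0, so the root lies in [-4, -3.5]
p(-3.75) = 1.078125 > 0, so the root lies in [-4, -3.75]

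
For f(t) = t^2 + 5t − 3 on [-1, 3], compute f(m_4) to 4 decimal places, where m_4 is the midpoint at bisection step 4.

t = 1 gives f = 3, positive; keep [-1, 1]
t = 0 gives f = -3, negative; keep [0, 1]
t = 0.5 gives f = -0.25, negative; keep [0.5, 1]
t = 0.75 gives f = 1.3125, positive; keep [0.5, 0.75]

1.3125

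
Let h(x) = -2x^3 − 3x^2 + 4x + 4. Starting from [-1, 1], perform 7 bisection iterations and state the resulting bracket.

[-0.78125, -0.765625]

h(0) = 4 > 0, so the root lies in [-1, 0]
h(-0.5) = 1.5 > 0, so the root lies in [-1, -0.5]
h(-0.75) = 0.15625 > 0, so the root lies in [-1, -0.75]
h(-0.875) = -0.457 < 0, so the root lies in [-0.875, -0.75]
h(-0.8125) = -0.1577 < 0, so the root lies in [-0.8125, -0.75]
h(-0.78125) = -0.0024 < 0, so the root lies in [-0.78125, -0.75]
h(-0.765625) = 0.0765 > 0, so the root lies in [-0.78125, -0.765625]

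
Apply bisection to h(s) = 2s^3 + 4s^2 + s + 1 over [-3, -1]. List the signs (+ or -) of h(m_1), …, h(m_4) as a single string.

s = -2 gives h = -1, negative; keep [-2, -1]
s = -1.5 gives h = 1.75, positive; keep [-2, -1.5]
s = -1.75 gives h = 0.78125, positive; keep [-2, -1.75]
s = -1.875 gives h = 0.0039, positive; keep [-2, -1.875]

-+++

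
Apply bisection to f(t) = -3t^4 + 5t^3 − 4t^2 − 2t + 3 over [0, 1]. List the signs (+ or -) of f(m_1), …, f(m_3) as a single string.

++-

m = 0.5, f(m) = 1.4375 (+); new bracket [0.5, 1]
m = 0.75, f(m) = 0.410156 (+); new bracket [0.75, 1]
m = 0.875, f(m) = -0.221436 (−); new bracket [0.75, 0.875]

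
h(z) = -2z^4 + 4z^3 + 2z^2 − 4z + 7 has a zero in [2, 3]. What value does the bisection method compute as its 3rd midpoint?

2.375

z = 2.5 gives h = -6.125, negative; keep [2, 2.5]
z = 2.25 gives h = 2.429688, positive; keep [2.25, 2.5]
z = 2.375 gives h = -1.266113, negative; keep [2.25, 2.375]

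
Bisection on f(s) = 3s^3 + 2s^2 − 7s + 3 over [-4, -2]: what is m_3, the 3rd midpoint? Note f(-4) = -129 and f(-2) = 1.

-2.25

s = -3 gives f = -39, negative; keep [-3, -2]
s = -2.5 gives f = -13.875, negative; keep [-2.5, -2]
s = -2.25 gives f = -5.296875, negative; keep [-2.25, -2]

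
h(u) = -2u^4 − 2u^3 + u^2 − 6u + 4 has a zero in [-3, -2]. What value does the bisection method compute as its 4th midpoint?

-2.0625

u = -2.5 gives h = -21.625, negative; keep [-2.5, -2]
u = -2.25 gives h = -5.914062, negative; keep [-2.25, -2]
u = -2.125 gives h = -0.324707, negative; keep [-2.125, -2]
u = -2.0625 gives h = 1.9848, positive; keep [-2.125, -2.0625]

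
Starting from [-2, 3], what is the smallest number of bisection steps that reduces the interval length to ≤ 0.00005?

17

Width after n steps is 5/2^n. Need 2^n ≥ 5/0.00005 = 100000.
2^16 = 65536 < 100000 ≤ 2^17 = 131072, so n = 17.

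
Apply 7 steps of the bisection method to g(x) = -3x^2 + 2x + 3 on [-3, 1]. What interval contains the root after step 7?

x = -1 gives g = -2, negative; keep [-1, 1]
x = 0 gives g = 3, positive; keep [-1, 0]
x = -0.5 gives g = 1.25, positive; keep [-1, -0.5]
x = -0.75 gives g = -0.1875, negative; keep [-0.75, -0.5]
x = -0.625 gives g = 0.5781, positive; keep [-0.75, -0.625]
x = -0.6875 gives g = 0.207, positive; keep [-0.75, -0.6875]
x = -0.71875 gives g = 0.0127, positive; keep [-0.75, -0.71875]

[-0.75, -0.71875]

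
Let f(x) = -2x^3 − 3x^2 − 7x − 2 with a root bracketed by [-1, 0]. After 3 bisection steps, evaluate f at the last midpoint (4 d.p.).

midpoint -0.5: f = 1 > 0 → [-0.5, 0]
midpoint -0.25: f = -0.40625 < 0 → [-0.5, -0.25]
midpoint -0.375: f = 0.308594 > 0 → [-0.375, -0.25]

0.3086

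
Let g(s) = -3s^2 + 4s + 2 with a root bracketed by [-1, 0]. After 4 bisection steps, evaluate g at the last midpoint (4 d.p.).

g(-0.5) = -0.75 < 0, so the root lies in [-0.5, 0]
g(-0.25) = 0.8125 > 0, so the root lies in [-0.5, -0.25]
g(-0.375) = 0.078125 > 0, so the root lies in [-0.5, -0.375]
g(-0.4375) = -0.3242 < 0, so the root lies in [-0.4375, -0.375]

-0.3242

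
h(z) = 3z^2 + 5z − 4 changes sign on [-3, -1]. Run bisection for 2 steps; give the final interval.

[-2.5, -2]

m = -2, h(m) = -2 (−); new bracket [-3, -2]
m = -2.5, h(m) = 2.25 (+); new bracket [-2.5, -2]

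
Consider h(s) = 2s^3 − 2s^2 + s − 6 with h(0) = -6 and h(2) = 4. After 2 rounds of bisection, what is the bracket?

h(1) = -5 < 0, so the root lies in [1, 2]
h(1.5) = -2.25 < 0, so the root lies in [1.5, 2]

[1.5, 2]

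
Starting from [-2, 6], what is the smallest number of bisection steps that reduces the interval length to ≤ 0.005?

Width after n steps is 8/2^n. Need 2^n ≥ 8/0.005 = 1600.
2^10 = 1024 < 1600 ≤ 2^11 = 2048, so n = 11.

11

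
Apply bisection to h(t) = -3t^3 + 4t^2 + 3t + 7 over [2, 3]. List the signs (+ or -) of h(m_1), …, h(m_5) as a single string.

midpoint 2.5: h = -7.375 < 0 → [2, 2.5]
midpoint 2.25: h = -0.171875 < 0 → [2, 2.25]
midpoint 2.125: h = 2.650391 > 0 → [2.125, 2.25]
midpoint 2.1875: h = 1.3005 > 0 → [2.1875, 2.25]
midpoint 2.21875: h = 0.5799 > 0 → [2.21875, 2.25]

--+++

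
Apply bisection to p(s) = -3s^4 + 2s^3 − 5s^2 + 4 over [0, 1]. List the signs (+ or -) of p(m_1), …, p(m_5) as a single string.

++-++

p(0.5) = 2.8125 > 0, so the root lies in [0.5, 1]
p(0.75) = 1.082031 > 0, so the root lies in [0.75, 1]
p(0.875) = -0.246826 < 0, so the root lies in [0.75, 0.875]
p(0.8125) = 0.4646 > 0, so the root lies in [0.8125, 0.875]
p(0.84375) = 0.1213 > 0, so the root lies in [0.84375, 0.875]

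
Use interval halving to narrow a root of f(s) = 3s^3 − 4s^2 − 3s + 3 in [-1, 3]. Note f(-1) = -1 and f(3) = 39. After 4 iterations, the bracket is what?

[1.5, 1.75]

f(1) = -1 < 0, so the root lies in [1, 3]
f(2) = 5 > 0, so the root lies in [1, 2]
f(1.5) = -0.375 < 0, so the root lies in [1.5, 2]
f(1.75) = 1.5781 > 0, so the root lies in [1.5, 1.75]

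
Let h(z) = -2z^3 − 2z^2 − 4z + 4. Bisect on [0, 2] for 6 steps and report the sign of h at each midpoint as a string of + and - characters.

z = 1 gives h = -4, negative; keep [0, 1]
z = 0.5 gives h = 1.25, positive; keep [0.5, 1]
z = 0.75 gives h = -0.96875, negative; keep [0.5, 0.75]
z = 0.625 gives h = 0.2305, positive; keep [0.625, 0.75]
z = 0.6875 gives h = -0.3452, negative; keep [0.625, 0.6875]
z = 0.65625 gives h = -0.0516, negative; keep [0.625, 0.65625]

-+-+--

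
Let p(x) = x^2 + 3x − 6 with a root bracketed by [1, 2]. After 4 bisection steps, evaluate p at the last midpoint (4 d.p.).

-0.3398

p(1.5) = 0.75 > 0, so the root lies in [1, 1.5]
p(1.25) = -0.6875 < 0, so the root lies in [1.25, 1.5]
p(1.375) = 0.015625 > 0, so the root lies in [1.25, 1.375]
p(1.3125) = -0.3398 < 0, so the root lies in [1.3125, 1.375]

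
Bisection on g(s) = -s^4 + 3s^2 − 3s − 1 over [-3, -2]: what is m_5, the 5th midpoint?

-2.03125

g(-2.5) = -13.8125 < 0, so the root lies in [-2.5, -2]
g(-2.25) = -4.691406 < 0, so the root lies in [-2.25, -2]
g(-2.125) = -1.468994 < 0, so the root lies in [-2.125, -2]
g(-2.0625) = -0.1465 < 0, so the root lies in [-2.0625, -2]
g(-2.03125) = 0.448 > 0, so the root lies in [-2.0625, -2.03125]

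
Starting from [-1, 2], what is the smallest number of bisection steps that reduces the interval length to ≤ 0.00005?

16

Width after n steps is 3/2^n. Need 2^n ≥ 3/0.00005 = 60000.
2^15 = 32768 < 60000 ≤ 2^16 = 65536, so n = 16.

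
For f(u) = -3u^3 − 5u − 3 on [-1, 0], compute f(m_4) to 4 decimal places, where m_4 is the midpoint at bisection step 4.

0.3464

midpoint -0.5: f = -0.125 < 0 → [-1, -0.5]
midpoint -0.75: f = 2.015625 > 0 → [-0.75, -0.5]
midpoint -0.625: f = 0.857422 > 0 → [-0.625, -0.5]
midpoint -0.5625: f = 0.3464 > 0 → [-0.5625, -0.5]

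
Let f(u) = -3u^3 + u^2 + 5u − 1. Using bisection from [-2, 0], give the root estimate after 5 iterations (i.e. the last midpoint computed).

-1.1875

f(-1) = -2 < 0, so the root lies in [-2, -1]
f(-1.5) = 3.875 > 0, so the root lies in [-1.5, -1]
f(-1.25) = 0.171875 > 0, so the root lies in [-1.25, -1]
f(-1.125) = -1.0879 < 0, so the root lies in [-1.25, -1.125]
f(-1.1875) = -0.5037 < 0, so the root lies in [-1.25, -1.1875]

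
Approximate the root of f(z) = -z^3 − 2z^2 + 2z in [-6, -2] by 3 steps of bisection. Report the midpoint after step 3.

f(-4) = 24 > 0, so the root lies in [-4, -2]
f(-3) = 3 > 0, so the root lies in [-3, -2]
f(-2.5) = -1.875 < 0, so the root lies in [-3, -2.5]

-2.5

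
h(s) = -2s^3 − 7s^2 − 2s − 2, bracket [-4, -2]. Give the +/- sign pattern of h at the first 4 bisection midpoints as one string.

-+-+

m = -3, h(m) = -5 (−); new bracket [-4, -3]
m = -3.5, h(m) = 5 (+); new bracket [-3.5, -3]
m = -3.25, h(m) = -0.78125 (−); new bracket [-3.5, -3.25]
m = -3.375, h(m) = 1.9023 (+); new bracket [-3.375, -3.25]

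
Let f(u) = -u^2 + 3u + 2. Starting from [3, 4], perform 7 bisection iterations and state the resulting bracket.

midpoint 3.5: f = 0.25 > 0 → [3.5, 4]
midpoint 3.75: f = -0.8125 < 0 → [3.5, 3.75]
midpoint 3.625: f = -0.265625 < 0 → [3.5, 3.625]
midpoint 3.5625: f = -0.0039 < 0 → [3.5, 3.5625]
midpoint 3.53125: f = 0.124 > 0 → [3.53125, 3.5625]
midpoint 3.546875: f = 0.0603 > 0 → [3.546875, 3.5625]
midpoint 3.5546875: f = 0.0283 > 0 → [3.5546875, 3.5625]

[3.5546875, 3.5625]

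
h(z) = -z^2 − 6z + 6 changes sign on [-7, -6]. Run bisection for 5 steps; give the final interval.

z = -6.5 gives h = 2.75, positive; keep [-7, -6.5]
z = -6.75 gives h = 0.9375, positive; keep [-7, -6.75]
z = -6.875 gives h = -0.015625, negative; keep [-6.875, -6.75]
z = -6.8125 gives h = 0.4648, positive; keep [-6.875, -6.8125]
z = -6.84375 gives h = 0.2256, positive; keep [-6.875, -6.84375]

[-6.875, -6.84375]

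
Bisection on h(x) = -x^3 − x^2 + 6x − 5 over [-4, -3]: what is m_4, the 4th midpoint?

x = -3.5 gives h = 4.625, positive; keep [-3.5, -3]
x = -3.25 gives h = -0.734375, negative; keep [-3.5, -3.25]
x = -3.375 gives h = 1.802734, positive; keep [-3.375, -3.25]
x = -3.3125 gives h = 0.4993, positive; keep [-3.3125, -3.25]

-3.3125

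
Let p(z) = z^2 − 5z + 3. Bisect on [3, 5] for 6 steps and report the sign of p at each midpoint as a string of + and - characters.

p(4) = -1 < 0, so the root lies in [4, 5]
p(4.5) = 0.75 > 0, so the root lies in [4, 4.5]
p(4.25) = -0.1875 < 0, so the root lies in [4.25, 4.5]
p(4.375) = 0.2656 > 0, so the root lies in [4.25, 4.375]
p(4.3125) = 0.0352 > 0, so the root lies in [4.25, 4.3125]
p(4.28125) = -0.0771 < 0, so the root lies in [4.28125, 4.3125]

-+-++-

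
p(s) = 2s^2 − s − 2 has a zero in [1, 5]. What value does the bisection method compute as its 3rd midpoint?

1.5

midpoint 3: p = 13 > 0 → [1, 3]
midpoint 2: p = 4 > 0 → [1, 2]
midpoint 1.5: p = 1 > 0 → [1, 1.5]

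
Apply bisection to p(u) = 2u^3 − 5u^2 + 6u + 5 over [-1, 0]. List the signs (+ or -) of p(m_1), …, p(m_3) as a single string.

+--

midpoint -0.5: p = 0.5 > 0 → [-1, -0.5]
midpoint -0.75: p = -3.15625 < 0 → [-0.75, -0.5]
midpoint -0.625: p = -1.191406 < 0 → [-0.625, -0.5]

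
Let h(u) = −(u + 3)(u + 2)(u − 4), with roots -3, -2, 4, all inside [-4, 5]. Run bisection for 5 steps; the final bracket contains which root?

4

u = 0.5 gives h = 30.625, positive; keep [0.5, 5]
u = 2.75 gives h = 34.140625, positive; keep [2.75, 5]
u = 3.875 gives h = 5.048828, positive; keep [3.875, 5]
u = 4.4375 gives h = -20.947, negative; keep [3.875, 4.4375]
u = 4.15625 gives h = -6.8837, negative; keep [3.875, 4.15625]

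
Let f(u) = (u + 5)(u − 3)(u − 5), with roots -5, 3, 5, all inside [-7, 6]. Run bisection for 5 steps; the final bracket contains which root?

f(-0.5) = 86.625 > 0, so the root lies in [-7, -0.5]
f(-3.75) = 73.828125 > 0, so the root lies in [-7, -3.75]
f(-5.375) = -32.583984 < 0, so the root lies in [-5.375, -3.75]
f(-4.5625) = 31.6384 > 0, so the root lies in [-5.375, -4.5625]
f(-4.96875) = 2.4825 > 0, so the root lies in [-5.375, -4.96875]

-5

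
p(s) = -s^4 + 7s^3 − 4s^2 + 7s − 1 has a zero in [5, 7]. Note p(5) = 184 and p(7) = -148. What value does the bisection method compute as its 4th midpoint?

6.625

s = 6 gives p = 113, positive; keep [6, 7]
s = 6.5 gives p = 12.8125, positive; keep [6.5, 7]
s = 6.75 gives p = -59.113281, negative; keep [6.5, 6.75]
s = 6.625 gives p = -21.1467, negative; keep [6.5, 6.625]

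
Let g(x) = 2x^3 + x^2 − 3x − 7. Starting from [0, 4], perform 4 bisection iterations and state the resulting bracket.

[1.5, 1.75]

midpoint 2: g = 7 > 0 → [0, 2]
midpoint 1: g = -7 < 0 → [1, 2]
midpoint 1.5: g = -2.5 < 0 → [1.5, 2]
midpoint 1.75: g = 1.5312 > 0 → [1.5, 1.75]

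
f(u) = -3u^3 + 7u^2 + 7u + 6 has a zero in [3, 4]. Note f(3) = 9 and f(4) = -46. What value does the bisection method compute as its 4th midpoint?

m = 3.5, f(m) = -12.375 (−); new bracket [3, 3.5]
m = 3.25, f(m) = -0.296875 (−); new bracket [3, 3.25]
m = 3.125, f(m) = 4.681641 (+); new bracket [3.125, 3.25]
m = 3.1875, f(m) = 2.2771 (+); new bracket [3.1875, 3.25]

3.1875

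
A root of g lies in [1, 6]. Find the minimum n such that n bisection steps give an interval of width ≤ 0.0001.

Width after n steps is 5/2^n. Need 2^n ≥ 5/0.0001 = 50000.
2^15 = 32768 < 50000 ≤ 2^16 = 65536, so n = 16.

16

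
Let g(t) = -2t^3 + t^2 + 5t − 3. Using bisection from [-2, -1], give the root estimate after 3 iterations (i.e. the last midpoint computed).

-1.625

t = -1.5 gives g = -1.5, negative; keep [-2, -1.5]
t = -1.75 gives g = 2.03125, positive; keep [-1.75, -1.5]
t = -1.625 gives g = 0.097656, positive; keep [-1.625, -1.5]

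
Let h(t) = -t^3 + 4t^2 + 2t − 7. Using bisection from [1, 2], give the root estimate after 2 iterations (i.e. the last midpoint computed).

t = 1.5 gives h = 1.625, positive; keep [1, 1.5]
t = 1.25 gives h = -0.203125, negative; keep [1.25, 1.5]

1.25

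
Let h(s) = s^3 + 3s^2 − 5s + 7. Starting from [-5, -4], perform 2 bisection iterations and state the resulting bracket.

[-4.5, -4.25]

h(-4.5) = -0.875 < 0, so the root lies in [-4.5, -4]
h(-4.25) = 5.671875 > 0, so the root lies in [-4.5, -4.25]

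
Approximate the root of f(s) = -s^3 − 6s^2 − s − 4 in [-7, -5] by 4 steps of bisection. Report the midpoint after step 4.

s = -6 gives f = 2, positive; keep [-6, -5]
s = -5.5 gives f = -13.625, negative; keep [-6, -5.5]
s = -5.75 gives f = -6.515625, negative; keep [-6, -5.75]
s = -5.875 gives f = -2.4395, negative; keep [-6, -5.875]

-5.875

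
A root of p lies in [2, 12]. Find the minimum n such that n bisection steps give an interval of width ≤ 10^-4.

17

Width after n steps is 10/2^n. Need 2^n ≥ 10/10^-4 = 100000.
2^16 = 65536 < 100000 ≤ 2^17 = 131072, so n = 17.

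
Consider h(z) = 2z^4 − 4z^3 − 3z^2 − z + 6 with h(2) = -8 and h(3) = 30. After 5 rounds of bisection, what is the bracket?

[2.46875, 2.5]

m = 2.5, h(m) = 0.375 (+); new bracket [2, 2.5]
m = 2.25, h(m) = -5.742188 (−); new bracket [2.25, 2.5]
m = 2.375, h(m) = -3.249512 (−); new bracket [2.375, 2.5]
m = 2.4375, h(m) = -1.5898 (−); new bracket [2.4375, 2.5]
m = 2.46875, h(m) = -0.647 (−); new bracket [2.46875, 2.5]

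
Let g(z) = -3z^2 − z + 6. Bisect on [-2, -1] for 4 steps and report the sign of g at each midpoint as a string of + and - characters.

+--+

midpoint -1.5: g = 0.75 > 0 → [-2, -1.5]
midpoint -1.75: g = -1.4375 < 0 → [-1.75, -1.5]
midpoint -1.625: g = -0.296875 < 0 → [-1.625, -1.5]
midpoint -1.5625: g = 0.2383 > 0 → [-1.625, -1.5625]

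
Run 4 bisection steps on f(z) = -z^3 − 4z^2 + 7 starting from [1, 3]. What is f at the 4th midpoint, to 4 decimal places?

0.5137

f(2) = -17 < 0, so the root lies in [1, 2]
f(1.5) = -5.375 < 0, so the root lies in [1, 1.5]
f(1.25) = -1.203125 < 0, so the root lies in [1, 1.25]
f(1.125) = 0.5137 > 0, so the root lies in [1.125, 1.25]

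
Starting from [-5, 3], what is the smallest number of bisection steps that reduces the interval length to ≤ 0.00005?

18

Width after n steps is 8/2^n. Need 2^n ≥ 8/0.00005 = 160000.
2^17 = 131072 < 160000 ≤ 2^18 = 262144, so n = 18.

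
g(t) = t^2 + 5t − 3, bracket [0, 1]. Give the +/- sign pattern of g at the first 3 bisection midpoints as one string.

midpoint 0.5: g = -0.25 < 0 → [0.5, 1]
midpoint 0.75: g = 1.3125 > 0 → [0.5, 0.75]
midpoint 0.625: g = 0.515625 > 0 → [0.5, 0.625]

-++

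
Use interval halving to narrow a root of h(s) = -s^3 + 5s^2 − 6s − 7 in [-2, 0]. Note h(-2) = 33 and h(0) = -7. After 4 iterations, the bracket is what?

midpoint -1: h = 5 > 0 → [-1, 0]
midpoint -0.5: h = -2.625 < 0 → [-1, -0.5]
midpoint -0.75: h = 0.734375 > 0 → [-0.75, -0.5]
midpoint -0.625: h = -1.0527 < 0 → [-0.75, -0.625]

[-0.75, -0.625]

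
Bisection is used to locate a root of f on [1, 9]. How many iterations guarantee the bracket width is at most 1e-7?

Width after n steps is 8/2^n. Need 2^n ≥ 8/1e-7 = 80000000.
2^26 = 67108864 < 80000000 ≤ 2^27 = 134217728, so n = 27.

27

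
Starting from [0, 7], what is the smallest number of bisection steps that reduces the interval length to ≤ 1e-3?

Width after n steps is 7/2^n. Need 2^n ≥ 7/1e-3 = 7000.
2^12 = 4096 < 7000 ≤ 2^13 = 8192, so n = 13.

13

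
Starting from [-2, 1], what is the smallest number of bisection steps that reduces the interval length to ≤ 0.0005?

Width after n steps is 3/2^n. Need 2^n ≥ 3/0.0005 = 6000.
2^12 = 4096 < 6000 ≤ 2^13 = 8192, so n = 13.

13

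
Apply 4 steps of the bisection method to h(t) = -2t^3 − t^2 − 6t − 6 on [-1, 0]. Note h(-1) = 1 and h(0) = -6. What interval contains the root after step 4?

m = -0.5, h(m) = -3 (−); new bracket [-1, -0.5]
m = -0.75, h(m) = -1.21875 (−); new bracket [-1, -0.75]
m = -0.875, h(m) = -0.175781 (−); new bracket [-1, -0.875]
m = -0.9375, h(m) = 0.394 (+); new bracket [-0.9375, -0.875]

[-0.9375, -0.875]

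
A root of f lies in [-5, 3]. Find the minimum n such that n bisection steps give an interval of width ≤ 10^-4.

17

Width after n steps is 8/2^n. Need 2^n ≥ 8/10^-4 = 80000.
2^16 = 65536 < 80000 ≤ 2^17 = 131072, so n = 17.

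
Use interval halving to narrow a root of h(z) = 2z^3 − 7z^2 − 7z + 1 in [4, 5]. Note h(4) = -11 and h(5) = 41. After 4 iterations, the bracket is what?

m = 4.5, h(m) = 10 (+); new bracket [4, 4.5]
m = 4.25, h(m) = -1.65625 (−); new bracket [4.25, 4.5]
m = 4.375, h(m) = 3.871094 (+); new bracket [4.25, 4.375]
m = 4.3125, h(m) = 1.0337 (+); new bracket [4.25, 4.3125]

[4.25, 4.3125]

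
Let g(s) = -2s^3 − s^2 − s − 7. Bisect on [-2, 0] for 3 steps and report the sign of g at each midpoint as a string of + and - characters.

midpoint -1: g = -5 < 0 → [-2, -1]
midpoint -1.5: g = -1 < 0 → [-2, -1.5]
midpoint -1.75: g = 2.40625 > 0 → [-1.75, -1.5]

--+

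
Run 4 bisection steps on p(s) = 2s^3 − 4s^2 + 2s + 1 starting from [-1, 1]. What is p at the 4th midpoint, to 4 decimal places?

midpoint 0: p = 1 > 0 → [-1, 0]
midpoint -0.5: p = -1.25 < 0 → [-0.5, 0]
midpoint -0.25: p = 0.21875 > 0 → [-0.5, -0.25]
midpoint -0.375: p = -0.418 < 0 → [-0.375, -0.25]

-0.4180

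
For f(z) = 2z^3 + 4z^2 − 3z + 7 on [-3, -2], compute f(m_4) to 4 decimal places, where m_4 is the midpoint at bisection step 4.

-0.3667

z = -2.5 gives f = 8.25, positive; keep [-3, -2.5]
z = -2.75 gives f = 3.90625, positive; keep [-3, -2.75]
z = -2.875 gives f = 1.160156, positive; keep [-3, -2.875]
z = -2.9375 gives f = -0.3667, negative; keep [-2.9375, -2.875]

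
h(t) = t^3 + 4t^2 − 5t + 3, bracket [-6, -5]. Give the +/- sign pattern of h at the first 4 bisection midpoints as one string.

---+

h(-5.5) = -14.875 < 0, so the root lies in [-5.5, -5]
h(-5.25) = -5.203125 < 0, so the root lies in [-5.25, -5]
h(-5.125) = -0.923828 < 0, so the root lies in [-5.125, -5]
h(-5.0625) = 1.0818 > 0, so the root lies in [-5.125, -5.0625]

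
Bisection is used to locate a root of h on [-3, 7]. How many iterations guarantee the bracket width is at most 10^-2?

10

Width after n steps is 10/2^n. Need 2^n ≥ 10/10^-2 = 1000.
2^9 = 512 < 1000 ≤ 2^10 = 1024, so n = 10.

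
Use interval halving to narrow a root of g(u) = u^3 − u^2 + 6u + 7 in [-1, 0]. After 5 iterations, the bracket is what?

[-0.90625, -0.875]

u = -0.5 gives g = 3.625, positive; keep [-1, -0.5]
u = -0.75 gives g = 1.515625, positive; keep [-1, -0.75]
u = -0.875 gives g = 0.314453, positive; keep [-1, -0.875]
u = -0.9375 gives g = -0.3279, negative; keep [-0.9375, -0.875]
u = -0.90625 gives g = -0.0031, negative; keep [-0.90625, -0.875]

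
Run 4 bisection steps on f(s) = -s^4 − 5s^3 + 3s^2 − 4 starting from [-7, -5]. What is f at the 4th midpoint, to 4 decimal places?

-20.3147

midpoint -6: f = -112 < 0 → [-6, -5]
midpoint -5.5: f = 3.5625 > 0 → [-6, -5.5]
midpoint -5.75: f = -47.394531 < 0 → [-5.75, -5.5]
midpoint -5.625: f = -20.3147 < 0 → [-5.625, -5.5]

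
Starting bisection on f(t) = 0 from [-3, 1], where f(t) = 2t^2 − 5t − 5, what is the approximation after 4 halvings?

t = -1 gives f = 2, positive; keep [-1, 1]
t = 0 gives f = -5, negative; keep [-1, 0]
t = -0.5 gives f = -2, negative; keep [-1, -0.5]
t = -0.75 gives f = -0.125, negative; keep [-1, -0.75]

-0.75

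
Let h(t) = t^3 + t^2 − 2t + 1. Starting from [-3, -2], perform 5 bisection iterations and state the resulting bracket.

[-2.15625, -2.125]

midpoint -2.5: h = -3.375 < 0 → [-2.5, -2]
midpoint -2.25: h = -0.828125 < 0 → [-2.25, -2]
midpoint -2.125: h = 0.169922 > 0 → [-2.25, -2.125]
midpoint -2.1875: h = -0.3074 < 0 → [-2.1875, -2.125]
midpoint -2.15625: h = -0.0634 < 0 → [-2.15625, -2.125]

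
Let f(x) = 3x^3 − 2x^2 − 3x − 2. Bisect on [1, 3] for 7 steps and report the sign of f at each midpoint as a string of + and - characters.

midpoint 2: f = 8 > 0 → [1, 2]
midpoint 1.5: f = -0.875 < 0 → [1.5, 2]
midpoint 1.75: f = 2.703125 > 0 → [1.5, 1.75]
midpoint 1.625: f = 0.7168 > 0 → [1.5, 1.625]
midpoint 1.5625: f = -0.1262 < 0 → [1.5625, 1.625]
midpoint 1.59375: f = 0.2832 > 0 → [1.5625, 1.59375]
midpoint 1.578125: f = 0.0755 > 0 → [1.5625, 1.578125]

+-++-++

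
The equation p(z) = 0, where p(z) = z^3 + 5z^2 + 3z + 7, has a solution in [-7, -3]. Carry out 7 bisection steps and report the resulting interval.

midpoint -5: p = -8 < 0 → [-5, -3]
midpoint -4: p = 11 > 0 → [-5, -4]
midpoint -4.5: p = 3.625 > 0 → [-5, -4.5]
midpoint -4.75: p = -1.6094 < 0 → [-4.75, -4.5]
midpoint -4.625: p = 1.1465 > 0 → [-4.75, -4.625]
midpoint -4.6875: p = -0.196 < 0 → [-4.6875, -4.625]
midpoint -4.65625: p = 0.484 > 0 → [-4.6875, -4.65625]

[-4.6875, -4.65625]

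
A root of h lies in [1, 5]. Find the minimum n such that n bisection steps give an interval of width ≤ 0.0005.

Width after n steps is 4/2^n. Need 2^n ≥ 4/0.0005 = 8000.
2^12 = 4096 < 8000 ≤ 2^13 = 8192, so n = 13.

13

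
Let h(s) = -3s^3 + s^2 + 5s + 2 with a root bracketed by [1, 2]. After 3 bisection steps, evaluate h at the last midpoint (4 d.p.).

-0.1074

m = 1.5, h(m) = 1.625 (+); new bracket [1.5, 2]
m = 1.75, h(m) = -2.265625 (−); new bracket [1.5, 1.75]
m = 1.625, h(m) = -0.107422 (−); new bracket [1.5, 1.625]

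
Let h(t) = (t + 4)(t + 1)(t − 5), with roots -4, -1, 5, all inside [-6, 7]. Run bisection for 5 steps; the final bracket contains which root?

t = 0.5 gives h = -30.375, negative; keep [0.5, 7]
t = 3.75 gives h = -46.015625, negative; keep [3.75, 7]
t = 5.375 gives h = 22.412109, positive; keep [3.75, 5.375]
t = 4.5625 gives h = -20.8376, negative; keep [4.5625, 5.375]
t = 4.96875 gives h = -1.6729, negative; keep [4.96875, 5.375]

5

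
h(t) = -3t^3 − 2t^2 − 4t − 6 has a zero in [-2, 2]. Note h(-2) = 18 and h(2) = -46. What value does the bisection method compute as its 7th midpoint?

-1.09375

m = 0, h(m) = -6 (−); new bracket [-2, 0]
m = -1, h(m) = -1 (−); new bracket [-2, -1]
m = -1.5, h(m) = 5.625 (+); new bracket [-1.5, -1]
m = -1.25, h(m) = 1.7344 (+); new bracket [-1.25, -1]
m = -1.125, h(m) = 0.2402 (+); new bracket [-1.125, -1]
m = -1.0625, h(m) = -0.4094 (−); new bracket [-1.125, -1.0625]
m = -1.09375, h(m) = -0.0923 (−); new bracket [-1.125, -1.09375]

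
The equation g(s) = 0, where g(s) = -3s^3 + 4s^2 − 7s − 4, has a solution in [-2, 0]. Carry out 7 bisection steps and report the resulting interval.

[-0.4375, -0.421875]

m = -1, g(m) = 10 (+); new bracket [-1, 0]
m = -0.5, g(m) = 0.875 (+); new bracket [-0.5, 0]
m = -0.25, g(m) = -1.953125 (−); new bracket [-0.5, -0.25]
m = -0.375, g(m) = -0.6543 (−); new bracket [-0.5, -0.375]
m = -0.4375, g(m) = 0.0793 (+); new bracket [-0.4375, -0.375]
m = -0.40625, g(m) = -0.295 (−); new bracket [-0.4375, -0.40625]
m = -0.421875, g(m) = -0.1097 (−); new bracket [-0.4375, -0.421875]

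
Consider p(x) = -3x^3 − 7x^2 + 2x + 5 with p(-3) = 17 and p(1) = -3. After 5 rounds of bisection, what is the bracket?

m = -1, p(m) = -1 (−); new bracket [-3, -1]
m = -2, p(m) = -3 (−); new bracket [-3, -2]
m = -2.5, p(m) = 3.125 (+); new bracket [-2.5, -2]
m = -2.25, p(m) = -0.7656 (−); new bracket [-2.5, -2.25]
m = -2.375, p(m) = 0.9551 (+); new bracket [-2.375, -2.25]

[-2.375, -2.25]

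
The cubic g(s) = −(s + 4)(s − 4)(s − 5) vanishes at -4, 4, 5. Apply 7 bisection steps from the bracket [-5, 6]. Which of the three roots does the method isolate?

-4

m = 0.5, g(m) = -70.875 (−); new bracket [-5, 0.5]
m = -2.25, g(m) = -79.296875 (−); new bracket [-5, -2.25]
m = -3.625, g(m) = -24.662109 (−); new bracket [-5, -3.625]
m = -4.3125, g(m) = 24.1907 (+); new bracket [-4.3125, -3.625]
m = -3.96875, g(m) = -2.2334 (−); new bracket [-4.3125, -3.96875]
m = -4.140625, g(m) = 10.464 (+); new bracket [-4.140625, -3.96875]
m = -4.0546875, g(m) = 3.9885 (+); new bracket [-4.0546875, -3.96875]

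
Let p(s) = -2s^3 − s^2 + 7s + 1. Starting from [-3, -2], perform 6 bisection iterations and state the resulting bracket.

[-2.078125, -2.0625]

m = -2.5, p(m) = 8.5 (+); new bracket [-2.5, -2]
m = -2.25, p(m) = 2.96875 (+); new bracket [-2.25, -2]
m = -2.125, p(m) = 0.800781 (+); new bracket [-2.125, -2]
m = -2.0625, p(m) = -0.144 (−); new bracket [-2.125, -2.0625]
m = -2.09375, p(m) = 0.3171 (+); new bracket [-2.09375, -2.0625]
m = -2.078125, p(m) = 0.0837 (+); new bracket [-2.078125, -2.0625]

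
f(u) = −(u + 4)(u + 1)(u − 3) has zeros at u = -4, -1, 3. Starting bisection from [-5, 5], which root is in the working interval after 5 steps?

3

u = 0 gives f = 12, positive; keep [0, 5]
u = 2.5 gives f = 11.375, positive; keep [2.5, 5]
u = 3.75 gives f = -27.609375, negative; keep [2.5, 3.75]
u = 3.125 gives f = -3.6738, negative; keep [2.5, 3.125]
u = 2.8125 gives f = 4.8699, positive; keep [2.8125, 3.125]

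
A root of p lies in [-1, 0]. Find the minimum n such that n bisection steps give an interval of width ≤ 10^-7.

24

Width after n steps is 1/2^n. Need 2^n ≥ 1/10^-7 = 10000000.
2^23 = 8388608 < 10000000 ≤ 2^24 = 16777216, so n = 24.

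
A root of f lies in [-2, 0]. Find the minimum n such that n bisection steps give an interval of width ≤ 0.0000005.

Width after n steps is 2/2^n. Need 2^n ≥ 2/0.0000005 = 4000000.
2^21 = 2097152 < 4000000 ≤ 2^22 = 4194304, so n = 22.

22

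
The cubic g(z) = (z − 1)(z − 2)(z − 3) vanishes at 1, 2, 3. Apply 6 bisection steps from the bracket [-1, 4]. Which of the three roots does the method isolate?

1

g(1.5) = 0.375 > 0, so the root lies in [-1, 1.5]
g(0.25) = -3.609375 < 0, so the root lies in [0.25, 1.5]
g(0.875) = -0.298828 < 0, so the root lies in [0.875, 1.5]
g(1.1875) = 0.2761 > 0, so the root lies in [0.875, 1.1875]
g(1.03125) = 0.0596 > 0, so the root lies in [0.875, 1.03125]
g(0.953125) = -0.1004 < 0, so the root lies in [0.953125, 1.03125]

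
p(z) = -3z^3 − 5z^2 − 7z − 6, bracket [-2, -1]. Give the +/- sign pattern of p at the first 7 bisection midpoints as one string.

p(-1.5) = 3.375 > 0, so the root lies in [-1.5, -1]
p(-1.25) = 0.796875 > 0, so the root lies in [-1.25, -1]
p(-1.125) = -0.181641 < 0, so the root lies in [-1.25, -1.125]
p(-1.1875) = 0.2854 > 0, so the root lies in [-1.1875, -1.125]
p(-1.15625) = 0.0466 > 0, so the root lies in [-1.15625, -1.125]
p(-1.140625) = -0.0688 < 0, so the root lies in [-1.15625, -1.140625]
p(-1.1484375) = -0.0114 < 0, so the root lies in [-1.15625, -1.1484375]

++-++--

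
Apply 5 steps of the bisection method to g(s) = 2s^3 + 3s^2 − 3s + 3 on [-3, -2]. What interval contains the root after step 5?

[-2.40625, -2.375]

s = -2.5 gives g = -2, negative; keep [-2.5, -2]
s = -2.25 gives g = 2.15625, positive; keep [-2.5, -2.25]
s = -2.375 gives g = 0.253906, positive; keep [-2.5, -2.375]
s = -2.4375 gives g = -0.8276, negative; keep [-2.4375, -2.375]
s = -2.40625 gives g = -0.2757, negative; keep [-2.40625, -2.375]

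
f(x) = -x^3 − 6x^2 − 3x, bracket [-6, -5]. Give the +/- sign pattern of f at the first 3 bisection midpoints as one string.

+--

x = -5.5 gives f = 1.375, positive; keep [-5.5, -5]
x = -5.25 gives f = -4.921875, negative; keep [-5.5, -5.25]
x = -5.375 gives f = -1.931641, negative; keep [-5.5, -5.375]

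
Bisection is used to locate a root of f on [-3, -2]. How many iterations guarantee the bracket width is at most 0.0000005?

Width after n steps is 1/2^n. Need 2^n ≥ 1/0.0000005 = 2000000.
2^20 = 1048576 < 2000000 ≤ 2^21 = 2097152, so n = 21.

21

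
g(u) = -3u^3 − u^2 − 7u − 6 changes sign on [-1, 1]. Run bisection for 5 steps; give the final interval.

g(0) = -6 < 0, so the root lies in [-1, 0]
g(-0.5) = -2.375 < 0, so the root lies in [-1, -0.5]
g(-0.75) = -0.046875 < 0, so the root lies in [-1, -0.75]
g(-0.875) = 1.3691 > 0, so the root lies in [-0.875, -0.75]
g(-0.8125) = 0.6365 > 0, so the root lies in [-0.8125, -0.75]

[-0.8125, -0.75]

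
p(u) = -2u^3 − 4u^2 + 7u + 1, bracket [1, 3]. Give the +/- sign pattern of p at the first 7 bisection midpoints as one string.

m = 2, p(m) = -17 (−); new bracket [1, 2]
m = 1.5, p(m) = -4.25 (−); new bracket [1, 1.5]
m = 1.25, p(m) = -0.40625 (−); new bracket [1, 1.25]
m = 1.125, p(m) = 0.9648 (+); new bracket [1.125, 1.25]
m = 1.1875, p(m) = 0.3228 (+); new bracket [1.1875, 1.25]
m = 1.21875, p(m) = -0.0307 (−); new bracket [1.1875, 1.21875]
m = 1.203125, p(m) = 0.1488 (+); new bracket [1.203125, 1.21875]

---++-+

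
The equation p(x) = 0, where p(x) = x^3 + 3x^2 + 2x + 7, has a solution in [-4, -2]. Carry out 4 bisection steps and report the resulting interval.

[-3.125, -3]

m = -3, p(m) = 1 (+); new bracket [-4, -3]
m = -3.5, p(m) = -6.125 (−); new bracket [-3.5, -3]
m = -3.25, p(m) = -2.140625 (−); new bracket [-3.25, -3]
m = -3.125, p(m) = -0.4707 (−); new bracket [-3.125, -3]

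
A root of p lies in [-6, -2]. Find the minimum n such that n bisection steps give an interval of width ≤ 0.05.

Width after n steps is 4/2^n. Need 2^n ≥ 4/0.05 = 80.
2^6 = 64 < 80 ≤ 2^7 = 128, so n = 7.

7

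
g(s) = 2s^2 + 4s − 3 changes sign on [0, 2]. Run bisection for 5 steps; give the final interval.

[0.5625, 0.625]

midpoint 1: g = 3 > 0 → [0, 1]
midpoint 0.5: g = -0.5 < 0 → [0.5, 1]
midpoint 0.75: g = 1.125 > 0 → [0.5, 0.75]
midpoint 0.625: g = 0.2812 > 0 → [0.5, 0.625]
midpoint 0.5625: g = -0.1172 < 0 → [0.5625, 0.625]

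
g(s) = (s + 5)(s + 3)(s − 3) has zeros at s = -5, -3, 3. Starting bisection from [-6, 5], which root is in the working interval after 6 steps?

3

s = -0.5 gives g = -39.375, negative; keep [-0.5, 5]
s = 2.25 gives g = -28.546875, negative; keep [2.25, 5]
s = 3.625 gives g = 35.712891, positive; keep [2.25, 3.625]
s = 2.9375 gives g = -2.9456, negative; keep [2.9375, 3.625]
s = 3.28125 gives g = 14.6297, positive; keep [2.9375, 3.28125]
s = 3.109375 gives g = 5.4188, positive; keep [2.9375, 3.109375]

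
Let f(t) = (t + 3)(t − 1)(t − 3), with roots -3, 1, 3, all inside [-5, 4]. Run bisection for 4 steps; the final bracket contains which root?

-3

f(-0.5) = 13.125 > 0, so the root lies in [-5, -0.5]
f(-2.75) = 5.390625 > 0, so the root lies in [-5, -2.75]
f(-3.875) = -29.326172 < 0, so the root lies in [-3.875, -2.75]
f(-3.3125) = -8.5071 < 0, so the root lies in [-3.3125, -2.75]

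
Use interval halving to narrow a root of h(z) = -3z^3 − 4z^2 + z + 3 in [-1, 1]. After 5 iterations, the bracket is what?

[0.75, 0.8125]

h(0) = 3 > 0, so the root lies in [0, 1]
h(0.5) = 2.125 > 0, so the root lies in [0.5, 1]
h(0.75) = 0.234375 > 0, so the root lies in [0.75, 1]
h(0.875) = -1.1973 < 0, so the root lies in [0.75, 0.875]
h(0.8125) = -0.4373 < 0, so the root lies in [0.75, 0.8125]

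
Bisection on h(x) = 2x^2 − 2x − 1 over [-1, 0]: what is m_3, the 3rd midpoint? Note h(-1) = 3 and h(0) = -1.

-0.375

midpoint -0.5: h = 0.5 > 0 → [-0.5, 0]
midpoint -0.25: h = -0.375 < 0 → [-0.5, -0.25]
midpoint -0.375: h = 0.03125 > 0 → [-0.375, -0.25]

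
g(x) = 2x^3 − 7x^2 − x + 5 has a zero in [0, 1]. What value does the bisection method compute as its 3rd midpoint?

0.875

midpoint 0.5: g = 3 > 0 → [0.5, 1]
midpoint 0.75: g = 1.15625 > 0 → [0.75, 1]
midpoint 0.875: g = 0.105469 > 0 → [0.875, 1]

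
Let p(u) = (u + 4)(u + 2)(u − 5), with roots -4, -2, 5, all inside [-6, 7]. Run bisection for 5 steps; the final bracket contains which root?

5

midpoint 0.5: p = -50.625 < 0 → [0.5, 7]
midpoint 3.75: p = -55.703125 < 0 → [3.75, 7]
midpoint 5.375: p = 25.927734 > 0 → [3.75, 5.375]
midpoint 4.5625: p = -24.5837 < 0 → [4.5625, 5.375]
midpoint 4.96875: p = -1.9532 < 0 → [4.96875, 5.375]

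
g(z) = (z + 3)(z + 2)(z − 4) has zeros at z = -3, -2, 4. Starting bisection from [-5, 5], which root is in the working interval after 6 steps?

4

m = 0, g(m) = -24 (−); new bracket [0, 5]
m = 2.5, g(m) = -37.125 (−); new bracket [2.5, 5]
m = 3.75, g(m) = -9.703125 (−); new bracket [3.75, 5]
m = 4.375, g(m) = 17.6309 (+); new bracket [3.75, 4.375]
m = 4.0625, g(m) = 2.676 (+); new bracket [3.75, 4.0625]
m = 3.90625, g(m) = -3.8241 (−); new bracket [3.90625, 4.0625]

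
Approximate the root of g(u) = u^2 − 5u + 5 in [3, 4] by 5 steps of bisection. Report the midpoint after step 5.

3.59375

g(3.5) = -0.25 < 0, so the root lies in [3.5, 4]
g(3.75) = 0.3125 > 0, so the root lies in [3.5, 3.75]
g(3.625) = 0.015625 > 0, so the root lies in [3.5, 3.625]
g(3.5625) = -0.1211 < 0, so the root lies in [3.5625, 3.625]
g(3.59375) = -0.0537 < 0, so the root lies in [3.59375, 3.625]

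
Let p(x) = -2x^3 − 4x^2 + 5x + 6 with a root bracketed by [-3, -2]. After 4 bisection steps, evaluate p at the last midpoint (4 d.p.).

midpoint -2.5: p = -0.25 < 0 → [-3, -2.5]
midpoint -2.75: p = 3.59375 > 0 → [-2.75, -2.5]
midpoint -2.625: p = 1.488281 > 0 → [-2.625, -2.5]
midpoint -2.5625: p = 0.5747 > 0 → [-2.5625, -2.5]

0.5747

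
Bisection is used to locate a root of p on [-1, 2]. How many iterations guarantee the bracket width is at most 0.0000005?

23

Width after n steps is 3/2^n. Need 2^n ≥ 3/0.0000005 = 6000000.
2^22 = 4194304 < 6000000 ≤ 2^23 = 8388608, so n = 23.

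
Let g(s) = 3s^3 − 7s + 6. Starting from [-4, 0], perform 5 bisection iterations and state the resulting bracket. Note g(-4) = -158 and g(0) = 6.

midpoint -2: g = -4 < 0 → [-2, 0]
midpoint -1: g = 10 > 0 → [-2, -1]
midpoint -1.5: g = 6.375 > 0 → [-2, -1.5]
midpoint -1.75: g = 2.1719 > 0 → [-2, -1.75]
midpoint -1.875: g = -0.6504 < 0 → [-1.875, -1.75]

[-1.875, -1.75]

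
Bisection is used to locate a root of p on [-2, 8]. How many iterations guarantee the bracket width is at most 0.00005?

Width after n steps is 10/2^n. Need 2^n ≥ 10/0.00005 = 200000.
2^17 = 131072 < 200000 ≤ 2^18 = 262144, so n = 18.

18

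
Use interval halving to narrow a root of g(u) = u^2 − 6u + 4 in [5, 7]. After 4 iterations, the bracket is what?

[5.125, 5.25]

m = 6, g(m) = 4 (+); new bracket [5, 6]
m = 5.5, g(m) = 1.25 (+); new bracket [5, 5.5]
m = 5.25, g(m) = 0.0625 (+); new bracket [5, 5.25]
m = 5.125, g(m) = -0.4844 (−); new bracket [5.125, 5.25]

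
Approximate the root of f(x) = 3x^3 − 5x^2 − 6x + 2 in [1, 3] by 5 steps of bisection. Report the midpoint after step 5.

2.4375

f(2) = -6 < 0, so the root lies in [2, 3]
f(2.5) = 2.625 > 0, so the root lies in [2, 2.5]
f(2.25) = -2.640625 < 0, so the root lies in [2.25, 2.5]
f(2.375) = -0.2637 < 0, so the root lies in [2.375, 2.5]
f(2.4375) = 1.1145 > 0, so the root lies in [2.375, 2.4375]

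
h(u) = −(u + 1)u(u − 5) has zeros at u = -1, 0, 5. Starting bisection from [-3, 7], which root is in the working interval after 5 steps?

u = 2 gives h = 18, positive; keep [2, 7]
u = 4.5 gives h = 12.375, positive; keep [4.5, 7]
u = 5.75 gives h = -29.109375, negative; keep [4.5, 5.75]
u = 5.125 gives h = -3.9238, negative; keep [4.5, 5.125]
u = 4.8125 gives h = 5.2449, positive; keep [4.8125, 5.125]

5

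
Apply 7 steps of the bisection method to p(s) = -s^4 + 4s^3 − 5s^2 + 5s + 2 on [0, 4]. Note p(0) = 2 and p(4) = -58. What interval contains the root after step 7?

[2.9375, 2.96875]

s = 2 gives p = 8, positive; keep [2, 4]
s = 3 gives p = -1, negative; keep [2, 3]
s = 2.5 gives p = 6.6875, positive; keep [2.5, 3]
s = 2.75 gives p = 3.9336, positive; keep [2.75, 3]
s = 2.875 gives p = 1.781, positive; keep [2.875, 3]
s = 2.9375 gives p = 0.4746, positive; keep [2.9375, 3]
s = 2.96875 gives p = -0.241, negative; keep [2.9375, 2.96875]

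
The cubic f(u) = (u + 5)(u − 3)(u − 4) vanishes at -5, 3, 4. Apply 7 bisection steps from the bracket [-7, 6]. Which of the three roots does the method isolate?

m = -0.5, f(m) = 70.875 (+); new bracket [-7, -0.5]
m = -3.75, f(m) = 65.390625 (+); new bracket [-7, -3.75]
m = -5.375, f(m) = -29.443359 (−); new bracket [-5.375, -3.75]
m = -4.5625, f(m) = 28.3298 (+); new bracket [-5.375, -4.5625]
m = -4.96875, f(m) = 2.2334 (+); new bracket [-5.375, -4.96875]
m = -5.171875, f(m) = -12.8823 (−); new bracket [-5.171875, -4.96875]
m = -5.0703125, f(m) = -5.1469 (−); new bracket [-5.0703125, -4.96875]

-5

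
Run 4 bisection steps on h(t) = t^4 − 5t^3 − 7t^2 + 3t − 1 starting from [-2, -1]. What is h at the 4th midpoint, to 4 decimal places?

-0.6550

t = -1.5 gives h = 0.6875, positive; keep [-1.5, -1]
t = -1.25 gives h = -3.480469, negative; keep [-1.5, -1.25]
t = -1.375 gives h = -1.786865, negative; keep [-1.5, -1.375]
t = -1.4375 gives h = -0.655, negative; keep [-1.5, -1.4375]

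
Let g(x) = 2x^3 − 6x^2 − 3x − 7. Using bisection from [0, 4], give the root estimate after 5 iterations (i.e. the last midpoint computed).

x = 2 gives g = -21, negative; keep [2, 4]
x = 3 gives g = -16, negative; keep [3, 4]
x = 3.5 gives g = -5.25, negative; keep [3.5, 4]
x = 3.75 gives g = 2.8438, positive; keep [3.5, 3.75]
x = 3.625 gives g = -1.4492, negative; keep [3.625, 3.75]

3.625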